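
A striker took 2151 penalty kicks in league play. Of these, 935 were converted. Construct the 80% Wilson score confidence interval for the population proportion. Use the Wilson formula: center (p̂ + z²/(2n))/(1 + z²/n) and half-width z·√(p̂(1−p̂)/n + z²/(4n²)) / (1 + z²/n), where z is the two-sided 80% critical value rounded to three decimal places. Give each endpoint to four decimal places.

Here p̂ = 935/2151 = 0.43468 and z = 1.282 (z² = 1.643524).
Denominator 1 + z²/n = 1 + 1.643524/2151 = 1.000764.
Center = (0.43468 + 0.000382)/1.000764 = 0.43473.
Radicand: p̂(1−p̂)/n + z²/(4n²) = 0.000114242 + 0.000000089 = 0.000114331.
Half-width = 1.282·√0.000114331/1.000764 = 0.01370.
Interval: 0.43473 ± 0.01370 → (0.4210, 0.4484).

(0.4210, 0.4484)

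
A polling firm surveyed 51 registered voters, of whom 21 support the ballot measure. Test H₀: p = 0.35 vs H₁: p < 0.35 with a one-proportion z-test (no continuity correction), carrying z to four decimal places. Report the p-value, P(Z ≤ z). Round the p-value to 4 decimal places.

p-value = 0.8225

Sample proportion p̂ = 21/51 = 0.41176.
Null standard error: √(0.35·0.65/51) = √0.004460784 = 0.066789.
Test statistic (full precision, shown to 4 dp): z = (21/51 − 0.35)/SE₀ ≈ 0.9248.
p-value = P(Z ≤ z) with z = 0.9248 → 0.8225.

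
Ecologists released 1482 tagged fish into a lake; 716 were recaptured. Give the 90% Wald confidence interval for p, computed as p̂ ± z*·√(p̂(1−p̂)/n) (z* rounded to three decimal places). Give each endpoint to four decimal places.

Sample proportion p̂ = 716/1482 = 0.48313.
SE(p̂) = √(0.48313·0.51687/1482) = 0.012981.
z* = 1.645 at the 90% level.
Margin of error: 1.645 × 0.012981 = 0.02135.
CI: 0.48313 ± 0.02135 = (0.4618, 0.5045).

(0.4618, 0.5045)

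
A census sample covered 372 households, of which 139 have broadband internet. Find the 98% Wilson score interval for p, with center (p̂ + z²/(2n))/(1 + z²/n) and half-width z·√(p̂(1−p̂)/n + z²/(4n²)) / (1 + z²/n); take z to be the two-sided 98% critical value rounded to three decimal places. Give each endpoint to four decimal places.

(0.3175, 0.4334)

p̂ = 139/372 = 0.37366; z = 2.326, so z² = 5.410276.
1 + z²/n = 1.014544.
Adjusted center: (0.37366 + z²/(2n))/1.014544 = 0.37547.
Radicand: p̂(1−p̂)/n + z²/(4n²) = 0.000629132 + 0.000009774 = 0.000638906.
Half-width = 2.326·√0.000638906/1.014544 = 0.05795.
CI: 0.37547 ± 0.05795 = (0.3175, 0.4334).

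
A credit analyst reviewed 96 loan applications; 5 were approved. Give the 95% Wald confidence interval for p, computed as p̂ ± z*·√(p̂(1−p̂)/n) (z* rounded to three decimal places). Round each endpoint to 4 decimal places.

p̂ = 5/96 = 0.05208.
SE(p̂) = √(0.05208·0.94792/96) = 0.022678.
The 95% critical value is z* = 1.960.
Margin of error: 1.960 × 0.022678 = 0.04445.
So the interval runs from 0.0076 to 0.0965.

(0.0076, 0.0965)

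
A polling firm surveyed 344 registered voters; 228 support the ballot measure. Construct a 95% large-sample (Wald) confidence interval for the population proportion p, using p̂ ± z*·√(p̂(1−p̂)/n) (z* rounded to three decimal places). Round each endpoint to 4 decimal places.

(0.6128, 0.7127)

The sample proportion is 228/344 = 0.66279.
Standard error of p̂: √(0.223499/344) = √0.000649707 = 0.025489.
The 95% critical value is z* = 1.960.
Margin of error: 1.960 × 0.025489 = 0.04996.
CI: 0.66279 ± 0.04996 = (0.6128, 0.7127).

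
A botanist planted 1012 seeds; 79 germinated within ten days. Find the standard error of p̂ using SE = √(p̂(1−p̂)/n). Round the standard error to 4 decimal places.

SE = 0.0084

With x = 79 successes in n = 1012, p̂ = 0.07806.
p̂(1−p̂) = 0.071967.
Dividing by n and taking the root: √0.000071114 = 0.0084.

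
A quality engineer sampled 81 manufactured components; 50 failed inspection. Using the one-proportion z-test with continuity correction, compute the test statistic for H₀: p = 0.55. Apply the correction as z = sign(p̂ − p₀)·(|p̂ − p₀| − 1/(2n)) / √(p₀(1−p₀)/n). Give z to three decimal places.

Sample proportion p̂ = 50/81 = 0.61728. p̂ − p₀ = 0.067284.
Continuity correction 1/(2n) = 1/162 = 0.006173.
Corrected numerator: |0.067284| − 0.006173 = 0.061111.
Under H₀, SE = √(p₀(1−p₀)/n) = √(0.55·0.45/81) = √0.003055556 = 0.055277.
z = +0.061111/0.055277 = 1.106.

z = 1.106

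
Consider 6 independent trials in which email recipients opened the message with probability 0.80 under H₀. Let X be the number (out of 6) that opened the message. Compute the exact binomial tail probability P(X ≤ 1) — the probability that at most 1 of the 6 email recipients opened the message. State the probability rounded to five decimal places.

X ~ Binomial(n=6, p=0.80).
P(X ≤ 1) = C(6,0)·0.80^0·0.20^6 + C(6,1)·0.80^1·0.20^5.
= 0.000064 + 0.001536 = 0.00160.

P = 0.00160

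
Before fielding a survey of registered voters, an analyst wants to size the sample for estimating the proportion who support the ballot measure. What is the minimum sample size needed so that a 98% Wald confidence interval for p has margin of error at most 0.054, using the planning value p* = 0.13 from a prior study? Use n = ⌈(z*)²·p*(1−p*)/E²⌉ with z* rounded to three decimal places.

The 98% critical value is z* = 2.326.
p*(1−p*) = 0.13·0.87 = 0.1131.
(z*)²·p*(1−p*)/E² = 5.410276·0.1131/0.002916 = 209.843.
⌈209.843⌉ = 210.

n = 210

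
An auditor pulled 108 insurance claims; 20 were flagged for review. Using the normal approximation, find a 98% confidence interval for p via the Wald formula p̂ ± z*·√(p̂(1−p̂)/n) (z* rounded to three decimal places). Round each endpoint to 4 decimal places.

(0.0982, 0.2721)

With x = 20 successes in n = 108, p̂ = 0.18519.
SE(p̂) = √(0.18519·0.81481/108) = 0.037378.
The 98% critical value is z* = 2.326.
Margin = 2.326·0.037378 = 0.08694.
Interval: 0.18519 ± 0.08694 → (0.0982, 0.2721).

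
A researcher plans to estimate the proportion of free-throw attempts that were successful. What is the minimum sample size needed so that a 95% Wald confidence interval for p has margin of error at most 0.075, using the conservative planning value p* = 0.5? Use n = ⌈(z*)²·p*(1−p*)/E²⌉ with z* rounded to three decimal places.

z* = 1.960 at the 95% level.
p*(1−p*) = 0.2500.
Required n before rounding: 3.841600 × 0.2500 / 0.075² = 170.738.
Rounding up, n = 171.

n = 171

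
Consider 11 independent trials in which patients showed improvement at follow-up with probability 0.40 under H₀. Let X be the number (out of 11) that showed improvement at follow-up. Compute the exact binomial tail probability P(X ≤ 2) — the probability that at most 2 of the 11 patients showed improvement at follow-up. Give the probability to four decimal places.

P = 0.1189

X ~ Binomial(n=11, p=0.40).
P(X ≤ 2) = C(11,0)·0.40^0·0.60^11 + C(11,1)·0.40^1·0.60^10 + C(11,2)·0.40^2·0.60^9.
= 0.003628 + 0.026605 + 0.088684 = 0.1189.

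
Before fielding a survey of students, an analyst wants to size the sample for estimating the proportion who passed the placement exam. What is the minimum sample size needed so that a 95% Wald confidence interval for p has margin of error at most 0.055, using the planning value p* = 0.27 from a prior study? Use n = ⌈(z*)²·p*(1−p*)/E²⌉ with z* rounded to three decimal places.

For 95% confidence, z* = 1.960.
p*(1−p*) = 0.27·0.73 = 0.1971.
Required n before rounding: 3.841600 × 0.1971 / 0.055² = 250.307.
⌈250.307⌉ = 251.

n = 251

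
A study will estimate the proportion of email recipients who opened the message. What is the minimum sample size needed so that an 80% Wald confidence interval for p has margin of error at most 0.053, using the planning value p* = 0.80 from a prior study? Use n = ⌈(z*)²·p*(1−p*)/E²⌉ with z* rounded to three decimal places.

n = 94

For 80% confidence, z* = 1.282.
p*(1−p*) = 0.80·0.20 = 0.1600.
(z*)²·p*(1−p*)/E² = 1.643524·0.1600/0.002809 = 93.615.
Rounding up, n = 94.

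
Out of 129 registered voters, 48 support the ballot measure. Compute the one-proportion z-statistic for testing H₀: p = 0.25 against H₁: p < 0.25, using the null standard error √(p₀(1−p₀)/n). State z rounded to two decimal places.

z = 3.20

The sample proportion is 48/129 = 0.37209.
SE₀ = √(0.25·0.75/129) = 0.038125.
z = (0.37209 − 0.25)/0.038125 = 0.12209/0.038125 = 3.20.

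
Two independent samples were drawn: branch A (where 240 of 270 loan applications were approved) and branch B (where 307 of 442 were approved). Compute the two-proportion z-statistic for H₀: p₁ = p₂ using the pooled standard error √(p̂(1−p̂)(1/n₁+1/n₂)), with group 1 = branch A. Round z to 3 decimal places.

z = 5.962

Sample proportions: p̂₁ = 240/270 = 0.88889 and p̂₂ = 307/442 = 0.69457.
Pooled p̂ = (240+307)/(270+442) = 547/712 = 0.76826.
Pooled SE = √[0.1780374·0.00596615] ≈ 0.032591.
z = 0.19432/0.032591 = 5.962.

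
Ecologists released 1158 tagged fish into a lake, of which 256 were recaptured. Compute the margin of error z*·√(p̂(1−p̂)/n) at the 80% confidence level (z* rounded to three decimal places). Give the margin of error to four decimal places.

The sample proportion is 256/1158 = 0.22107.
SE(p̂) = √(0.22107·0.77893/1158) = 0.012194.
z* = 1.282 at the 80% level.
Margin of error = z*·SE = 1.282 × 0.012194 = 0.0156.

ME = 0.0156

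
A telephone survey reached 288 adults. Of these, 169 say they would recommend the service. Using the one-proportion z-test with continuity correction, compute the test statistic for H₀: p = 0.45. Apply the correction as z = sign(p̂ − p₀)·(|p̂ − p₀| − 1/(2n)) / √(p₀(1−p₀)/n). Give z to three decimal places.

z = 4.608

Sample proportion p̂ = 169/288 = 0.58681. p̂ − p₀ = 0.136806.
1/(2n) = 0.001736.
Corrected numerator: |0.136806| − 0.001736 = 0.135070.
Null standard error: √(0.45·0.55/288) = √0.000859375 = 0.029315.
z = +0.135070/0.029315 = 4.608.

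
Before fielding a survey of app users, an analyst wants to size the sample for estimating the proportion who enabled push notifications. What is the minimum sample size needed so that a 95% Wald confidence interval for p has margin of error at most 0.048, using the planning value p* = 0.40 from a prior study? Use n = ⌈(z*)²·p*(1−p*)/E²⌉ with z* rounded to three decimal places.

The 95% critical value is z* = 1.960.
p*(1−p*) = 0.40·0.60 = 0.2400.
Required n before rounding: 3.841600 × 0.2400 / 0.048² = 400.167.
⌈400.167⌉ = 401.

n = 401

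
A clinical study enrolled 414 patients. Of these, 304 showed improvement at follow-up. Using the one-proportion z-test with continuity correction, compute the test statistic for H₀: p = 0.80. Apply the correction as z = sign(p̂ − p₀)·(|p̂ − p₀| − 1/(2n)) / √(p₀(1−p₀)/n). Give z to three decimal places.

z = -3.281

p̂ = 304/414 = 0.73430. p̂ − p₀ = -0.065700.
Continuity correction 1/(2n) = 1/828 = 0.001208.
Corrected numerator: |-0.065700| − 0.001208 = 0.064492.
Under H₀, SE = √(p₀(1−p₀)/n) = √(0.80·0.20/414) = √0.000386473 = 0.019659.
z = (−)0.064492/0.019659 = -3.281.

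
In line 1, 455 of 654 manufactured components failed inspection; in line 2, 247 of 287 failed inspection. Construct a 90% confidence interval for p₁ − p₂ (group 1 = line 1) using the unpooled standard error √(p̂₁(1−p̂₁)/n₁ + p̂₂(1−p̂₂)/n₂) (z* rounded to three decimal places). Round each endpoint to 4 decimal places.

p̂₁ = 455/654 = 0.69572, p̂₂ = 247/287 = 0.86063; p̂₁ − p̂₂ = -0.16491.
Unpooled SE = √(p̂₁(1−p̂₁)/n₁ + p̂₂(1−p̂₂)/n₂) = √(0.000323691 + 0.000417937) = 0.027233.
For 90% confidence, z* = 1.645. Margin = 1.645·0.027233 = 0.04480.
So the interval runs from -0.2097 to -0.1201.

(-0.2097, -0.1201)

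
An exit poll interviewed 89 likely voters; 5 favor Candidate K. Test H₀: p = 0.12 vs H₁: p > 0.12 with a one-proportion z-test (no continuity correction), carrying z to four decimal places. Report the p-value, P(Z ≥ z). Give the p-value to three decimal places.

Sample proportion p̂ = 5/89 = 0.05618.
Null standard error: √(0.12·0.88/89) = √0.001186517 = 0.034446.
z = (p̂ − p₀)/SE = (5/89 − 0.12)/0.034446 ≈ -1.8528.
p-value = P(Z ≥ z) with z = -1.8528 → 0.968.

p-value = 0.968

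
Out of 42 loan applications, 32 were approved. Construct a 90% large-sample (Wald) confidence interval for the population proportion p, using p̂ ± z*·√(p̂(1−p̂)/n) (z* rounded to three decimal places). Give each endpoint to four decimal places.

p̂ = 32/42 = 0.76190.
Standard error of p̂: √(0.181406/42) = √0.004319188 = 0.065721.
The 90% critical value is z* = 1.645.
Margin of error: 1.645 × 0.065721 = 0.10811.
Interval: 0.76190 ± 0.10811 → (0.6538, 0.8700).

(0.6538, 0.8700)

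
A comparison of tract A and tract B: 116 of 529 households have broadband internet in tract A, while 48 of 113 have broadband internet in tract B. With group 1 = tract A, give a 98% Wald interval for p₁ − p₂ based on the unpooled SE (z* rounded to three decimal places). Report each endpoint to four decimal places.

p̂₁ = 116/529 = 0.21928, p̂₂ = 48/113 = 0.42478; p̂₁ − p̂₂ = -0.20550.
SE = √(0.000323624 + 0.002162317) = √0.002485941 = 0.049859.
For 98% confidence, z* = 2.326. Margin = 2.326·0.049859 = 0.11597.
CI: -0.20550 ± 0.11597 = (-0.3215, -0.0895).

(-0.3215, -0.0895)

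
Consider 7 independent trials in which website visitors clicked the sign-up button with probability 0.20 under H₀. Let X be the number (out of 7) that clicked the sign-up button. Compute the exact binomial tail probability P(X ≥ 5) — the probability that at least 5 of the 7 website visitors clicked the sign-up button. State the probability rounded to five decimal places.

X is binomial with n = 7 and p = 0.20.
P(X ≥ 5) = C(7,5)·0.20^5·0.80^2 + C(7,6)·0.20^6·0.80^1 + C(7,7)·0.20^7·0.80^0.
= 0.004301 + 0.000358 + 0.000013 = 0.00467.

P = 0.00467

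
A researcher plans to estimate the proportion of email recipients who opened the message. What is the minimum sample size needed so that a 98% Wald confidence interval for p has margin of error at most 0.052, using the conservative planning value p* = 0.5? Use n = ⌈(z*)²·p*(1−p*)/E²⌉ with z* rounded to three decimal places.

n = 501

z* = 2.326 at the 98% level.
p*(1−p*) = 0.2500.
Required n before rounding: 5.410276 × 0.2500 / 0.052² = 500.210.
⌈500.210⌉ = 501.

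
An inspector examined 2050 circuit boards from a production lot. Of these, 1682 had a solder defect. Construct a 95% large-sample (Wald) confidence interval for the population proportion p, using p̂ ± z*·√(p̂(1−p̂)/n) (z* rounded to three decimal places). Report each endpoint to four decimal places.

(0.8039, 0.8371)

Sample proportion p̂ = 1682/2050 = 0.82049.
SE(p̂) = √(0.82049·0.17951/2050) = 0.008476.
z* = 1.960 at the 95% level.
Margin of error: 1.960 × 0.008476 = 0.01661.
So the interval runs from 0.8039 to 0.8371.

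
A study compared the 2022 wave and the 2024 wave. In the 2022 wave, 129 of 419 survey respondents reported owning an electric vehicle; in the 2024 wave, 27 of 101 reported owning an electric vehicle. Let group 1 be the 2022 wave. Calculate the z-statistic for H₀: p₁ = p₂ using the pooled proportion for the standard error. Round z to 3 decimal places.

Sample proportions: p̂₁ = 129/419 = 0.30788 and p̂₂ = 27/101 = 0.26733.
Pooling: p̂ = 156/520 = 0.30000.
SE = √[p̂(1−p̂)(1/n₁+1/n₂)] = √[0.30000·0.70000·(1/419+1/101)] ≈ 0.050798.
z = 0.04055/0.050798 = 0.798.

z = 0.798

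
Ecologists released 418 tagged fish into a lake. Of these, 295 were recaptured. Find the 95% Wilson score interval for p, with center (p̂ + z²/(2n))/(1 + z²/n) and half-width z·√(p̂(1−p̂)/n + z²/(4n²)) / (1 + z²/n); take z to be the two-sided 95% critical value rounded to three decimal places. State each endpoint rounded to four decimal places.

p̂ = 295/418 = 0.70574; z = 1.960, so z² = 3.841600.
Denominator 1 + z²/n = 1 + 3.841600/418 = 1.009190.
Center = (0.70574 + 0.004595)/1.009190 = 0.70387.
Radicand: p̂(1−p̂)/n + z²/(4n²) = 0.000496819 + 0.000005497 = 0.000502316.
Half-width = z·√(radicand)/denom = 1.960·0.022412/1.009190 = 0.04353.
CI: 0.70387 ± 0.04353 = (0.6603, 0.7474).

(0.6603, 0.7474)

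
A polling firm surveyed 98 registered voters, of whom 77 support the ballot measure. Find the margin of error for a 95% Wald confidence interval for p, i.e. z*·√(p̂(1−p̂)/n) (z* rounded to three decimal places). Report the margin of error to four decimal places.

ME = 0.0812

The sample proportion is 77/98 = 0.78571.
SE = √(p̂(1−p̂)/n) = √(0.168367/98) = 0.041449.
For 95% confidence, z* = 1.960.
Margin of error = z*·SE = 1.960 × 0.041449 = 0.0812.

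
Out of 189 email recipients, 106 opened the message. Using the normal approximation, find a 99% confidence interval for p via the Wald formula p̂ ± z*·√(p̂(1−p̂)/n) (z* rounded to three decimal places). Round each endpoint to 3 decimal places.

p̂ = 106/189 = 0.56085.
SE(p̂) = √(0.56085·0.43915/189) = 0.036099.
The 99% critical value is z* = 2.576.
Margin = 2.576·0.036099 = 0.09299.
CI: 0.56085 ± 0.09299 = (0.468, 0.654).

(0.468, 0.654)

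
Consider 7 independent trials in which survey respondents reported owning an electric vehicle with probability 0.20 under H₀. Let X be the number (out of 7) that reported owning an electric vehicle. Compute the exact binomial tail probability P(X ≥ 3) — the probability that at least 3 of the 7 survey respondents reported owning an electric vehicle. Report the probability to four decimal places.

P = 0.1480

X is binomial with n = 7 and p = 0.20.
P(X ≥ 3) = Σ_{j=3}^{7} C(7,j)·0.20^j·0.80^{7−j}.
= 0.114688 + 0.028672 + 0.004301 + 0.000358 + 0.000013 = 0.1480.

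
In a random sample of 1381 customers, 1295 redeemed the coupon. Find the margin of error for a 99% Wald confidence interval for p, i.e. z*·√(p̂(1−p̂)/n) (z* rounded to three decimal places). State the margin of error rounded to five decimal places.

p̂ = 1295/1381 = 0.93773.
Standard error of p̂: √(0.058396/1381) = √0.000042285 = 0.006503.
The 99% critical value is z* = 2.576.
Margin of error = z*·SE = 2.576 × 0.006503 = 0.01675.

ME = 0.01675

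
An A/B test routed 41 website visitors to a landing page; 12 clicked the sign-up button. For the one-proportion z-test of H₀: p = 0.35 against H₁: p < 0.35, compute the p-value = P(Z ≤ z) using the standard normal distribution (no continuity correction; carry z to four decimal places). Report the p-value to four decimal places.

p-value = 0.2208

Sample proportion p̂ = 12/41 = 0.29268.
SE₀ = √(0.35·0.65/41) = 0.074490.
Test statistic (full precision, shown to 4 dp): z = (12/41 − 0.35)/SE₀ ≈ -0.7695.
p-value = P(Z ≤ z) with z = -0.7695 → 0.2208.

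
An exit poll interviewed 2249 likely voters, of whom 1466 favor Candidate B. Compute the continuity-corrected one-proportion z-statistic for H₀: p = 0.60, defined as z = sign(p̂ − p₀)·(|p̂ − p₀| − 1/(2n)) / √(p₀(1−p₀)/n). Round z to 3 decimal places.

The sample proportion is 1466/2249 = 0.65185. p̂ − p₀ = 0.051845.
Continuity correction 1/(2n) = 1/4498 = 0.000222.
Corrected numerator: |0.051845| − 0.000222 = 0.051623.
Null standard error: √(0.60·0.40/2249) = √0.000106714 = 0.010330.
z = (+)0.051623/0.010330 = 4.997.

z = 4.997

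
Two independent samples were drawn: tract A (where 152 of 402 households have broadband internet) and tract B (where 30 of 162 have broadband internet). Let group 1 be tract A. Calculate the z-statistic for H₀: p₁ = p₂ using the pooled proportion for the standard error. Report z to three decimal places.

z = 4.434

p̂₁ = 152/402 = 0.37811, p̂₂ = 30/162 = 0.18519.
Pooled p̂ = (152+30)/(402+162) = 182/564 = 0.32270.
Pooled SE = √[0.2185629·0.00866040] ≈ 0.043507.
z = 0.19292/0.043507 = 4.434.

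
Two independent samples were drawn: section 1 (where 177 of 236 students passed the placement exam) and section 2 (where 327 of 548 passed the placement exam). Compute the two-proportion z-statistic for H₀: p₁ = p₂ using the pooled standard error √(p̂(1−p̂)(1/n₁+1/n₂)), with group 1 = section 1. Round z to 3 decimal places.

z = 4.109

Sample proportions: p̂₁ = 177/236 = 0.75000 and p̂₂ = 327/548 = 0.59672.
Pooling: p̂ = 504/784 = 0.64286.
Pooled SE = √[0.2295918·0.00606211] ≈ 0.037307.
z = (p̂₁ − p̂₂)/SE = (0.75000 − 0.59672)/0.037307 = 0.15328/0.037307 = 4.109.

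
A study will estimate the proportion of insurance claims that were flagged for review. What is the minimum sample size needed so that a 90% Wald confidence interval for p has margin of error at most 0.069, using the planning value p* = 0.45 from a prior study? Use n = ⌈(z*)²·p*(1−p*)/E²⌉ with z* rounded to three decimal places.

The 90% critical value is z* = 1.645.
p*(1−p*) = 0.45·0.55 = 0.2475.
Required n before rounding: 2.706025 × 0.2475 / 0.069² = 140.672.
Rounding up, n = 141.

n = 141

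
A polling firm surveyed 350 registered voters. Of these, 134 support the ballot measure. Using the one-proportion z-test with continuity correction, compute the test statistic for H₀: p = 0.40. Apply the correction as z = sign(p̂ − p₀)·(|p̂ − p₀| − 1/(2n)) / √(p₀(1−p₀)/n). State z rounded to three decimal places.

The sample proportion is 134/350 = 0.38286. p̂ − p₀ = -0.017143.
1/(2n) = 0.001429.
Corrected numerator: |-0.017143| − 0.001429 = 0.015714.
Under H₀, SE = √(p₀(1−p₀)/n) = √(0.40·0.60/350) = √0.000685714 = 0.026186.
z = (−)0.015714/0.026186 = -0.600.

z = -0.600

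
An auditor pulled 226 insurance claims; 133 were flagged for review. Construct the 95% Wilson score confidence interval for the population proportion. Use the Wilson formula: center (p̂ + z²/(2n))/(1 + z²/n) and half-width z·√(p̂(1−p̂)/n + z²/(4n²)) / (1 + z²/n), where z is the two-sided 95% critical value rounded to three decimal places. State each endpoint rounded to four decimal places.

(0.5234, 0.6507)

Here p̂ = 133/226 = 0.58850 and z = 1.960 (z² = 3.841600).
1 + z²/n = 1.016998.
Adjusted center: (0.58850 + z²/(2n))/1.016998 = 0.58702.
Radicand: p̂(1−p̂)/n + z²/(4n²) = 0.001071542 + 0.000018803 = 0.001090345.
Half-width = z·√(radicand)/denom = 1.960·0.033020/1.016998 = 0.06364.
So the interval runs from 0.5234 to 0.6507.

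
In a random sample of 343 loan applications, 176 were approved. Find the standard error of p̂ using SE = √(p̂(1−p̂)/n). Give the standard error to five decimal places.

SE = 0.02699

The sample proportion is 176/343 = 0.51312.
p̂(1−p̂) = 0.51312·0.48688 = 0.249828.
SE = √(0.249828/343) = √0.000728362 = 0.02699.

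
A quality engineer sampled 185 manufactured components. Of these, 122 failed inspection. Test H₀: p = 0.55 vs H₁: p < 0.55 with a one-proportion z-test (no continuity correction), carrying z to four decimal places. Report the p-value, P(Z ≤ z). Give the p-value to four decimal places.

p̂ = 122/185 = 0.65946.
Under H₀, SE = √(p₀(1−p₀)/n) = √(0.55·0.45/185) = √0.001337838 = 0.036576.
Test statistic (full precision, shown to 4 dp): z = (122/185 − 0.55)/SE₀ ≈ 2.9926.
p-value = P(Z ≤ z) with z = 2.9926 → 0.9986.

p-value = 0.9986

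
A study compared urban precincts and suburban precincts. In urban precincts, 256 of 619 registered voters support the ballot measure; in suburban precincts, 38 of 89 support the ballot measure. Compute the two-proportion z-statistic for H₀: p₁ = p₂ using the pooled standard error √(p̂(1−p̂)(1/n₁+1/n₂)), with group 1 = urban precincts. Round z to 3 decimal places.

Sample proportions: p̂₁ = 256/619 = 0.41357 and p̂₂ = 38/89 = 0.42697.
Pooling: p̂ = 294/708 = 0.41525.
Pooled SE = √[0.2428182·0.01285146] ≈ 0.055862.
z = -0.01340/0.055862 = -0.240.

z = -0.240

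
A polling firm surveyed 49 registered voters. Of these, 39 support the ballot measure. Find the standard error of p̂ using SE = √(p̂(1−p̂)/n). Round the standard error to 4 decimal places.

SE = 0.0576

Sample proportion p̂ = 39/49 = 0.79592.
p̂(1−p̂) = 0.79592·0.20408 = 0.162431.
SE = √(0.162431/49) = 0.0576.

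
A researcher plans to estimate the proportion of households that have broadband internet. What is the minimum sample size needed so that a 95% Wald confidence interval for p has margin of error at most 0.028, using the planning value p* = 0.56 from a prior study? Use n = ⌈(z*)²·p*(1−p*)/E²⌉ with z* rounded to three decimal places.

n = 1208

z* = 1.960 at the 95% level.
p*(1−p*) = 0.2464.
Required n before rounding: 3.841600 × 0.2464 / 0.028² = 1207.360.
Rounding up, n = 1208.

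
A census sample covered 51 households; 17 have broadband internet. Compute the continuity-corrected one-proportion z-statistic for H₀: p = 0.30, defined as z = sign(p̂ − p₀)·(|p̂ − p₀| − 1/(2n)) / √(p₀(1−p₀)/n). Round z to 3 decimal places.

z = 0.367

The sample proportion is 17/51 = 0.33333. p̂ − p₀ = 0.033333.
1/(2n) = 0.009804.
Corrected numerator: |0.033333| − 0.009804 = 0.023529.
SE₀ = √(0.30·0.70/51) = 0.064169.
z = (+)0.023529/0.064169 = 0.367.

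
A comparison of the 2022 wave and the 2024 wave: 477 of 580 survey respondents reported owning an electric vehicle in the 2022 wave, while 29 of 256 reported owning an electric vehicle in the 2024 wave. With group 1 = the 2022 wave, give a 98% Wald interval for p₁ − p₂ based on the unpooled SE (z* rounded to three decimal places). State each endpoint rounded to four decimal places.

p̂₁ = 0.82241, p̂₂ = 0.11328, so the observed difference is 0.70913.
Unpooled SE = √(p̂₁(1−p̂₁)/n₁ + p̂₂(1−p̂₂)/n₂) = √(0.000251809 + 0.000392377) = 0.025381.
For 98% confidence, z* = 2.326. Margin = 2.326·0.025381 = 0.05904.
Interval: 0.70913 ± 0.05904 → (0.6501, 0.7682).

(0.6501, 0.7682)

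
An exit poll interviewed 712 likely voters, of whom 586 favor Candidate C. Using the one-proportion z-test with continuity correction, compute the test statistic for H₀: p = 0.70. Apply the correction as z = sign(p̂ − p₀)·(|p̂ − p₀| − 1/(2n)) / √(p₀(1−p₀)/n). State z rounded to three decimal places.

z = 7.123

Sample proportion p̂ = 586/712 = 0.82303. p̂ − p₀ = 0.123034.
1/(2n) = 0.000702.
Corrected numerator: |0.123034| − 0.000702 = 0.122332.
Null standard error: √(0.70·0.30/712) = √0.000294944 = 0.017174.
z = +0.122332/0.017174 = 7.123.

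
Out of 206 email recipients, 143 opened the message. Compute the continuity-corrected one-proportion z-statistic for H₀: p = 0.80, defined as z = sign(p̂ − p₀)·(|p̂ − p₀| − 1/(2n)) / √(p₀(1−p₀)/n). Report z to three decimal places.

z = -3.710

With x = 143 successes in n = 206, p̂ = 0.69417. p̂ − p₀ = -0.105825.
Continuity correction 1/(2n) = 1/412 = 0.002427.
Corrected numerator: |-0.105825| − 0.002427 = 0.103398.
Under H₀, SE = √(p₀(1−p₀)/n) = √(0.80·0.20/206) = √0.000776699 = 0.027869.
z = (−)0.103398/0.027869 = -3.710.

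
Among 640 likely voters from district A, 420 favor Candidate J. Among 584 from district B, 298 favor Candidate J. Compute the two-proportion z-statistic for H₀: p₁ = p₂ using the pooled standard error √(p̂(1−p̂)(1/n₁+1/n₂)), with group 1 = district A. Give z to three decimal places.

z = 5.180

p̂₁ = 420/640 = 0.65625, p̂₂ = 298/584 = 0.51027.
Pooling: p̂ = 718/1224 = 0.58660.
Pooled SE = √[0.2425002·0.00327483] ≈ 0.028181.
z = (p̂₁ − p̂₂)/SE = (0.65625 − 0.51027)/0.028181 = 0.14598/0.028181 = 5.180.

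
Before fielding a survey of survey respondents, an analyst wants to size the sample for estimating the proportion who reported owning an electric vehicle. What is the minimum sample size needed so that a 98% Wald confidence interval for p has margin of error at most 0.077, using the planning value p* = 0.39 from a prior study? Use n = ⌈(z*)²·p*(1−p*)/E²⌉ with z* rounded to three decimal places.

For 98% confidence, z* = 2.326.
p*(1−p*) = 0.2379.
Required n before rounding: 5.410276 × 0.2379 / 0.077² = 217.086.
⌈217.086⌉ = 218.

n = 218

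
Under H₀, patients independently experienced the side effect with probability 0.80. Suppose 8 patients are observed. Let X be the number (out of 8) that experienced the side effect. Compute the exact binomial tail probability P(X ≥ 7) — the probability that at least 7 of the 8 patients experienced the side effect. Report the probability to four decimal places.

X is binomial with n = 8 and p = 0.80.
P(X ≥ 7) = C(8,7)·0.80^7·0.20^1 + C(8,8)·0.80^8·0.20^0.
= 0.335544 + 0.167772 = 0.5033.

P = 0.5033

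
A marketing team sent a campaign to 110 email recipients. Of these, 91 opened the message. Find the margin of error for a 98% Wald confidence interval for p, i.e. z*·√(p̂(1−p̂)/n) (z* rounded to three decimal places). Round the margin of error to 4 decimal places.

ME = 0.0838

With x = 91 successes in n = 110, p̂ = 0.82727.
SE(p̂) = √(0.82727·0.17273/110) = 0.036042.
For 98% confidence, z* = 2.326.
Margin of error = z*·SE = 2.326 × 0.036042 = 0.0838.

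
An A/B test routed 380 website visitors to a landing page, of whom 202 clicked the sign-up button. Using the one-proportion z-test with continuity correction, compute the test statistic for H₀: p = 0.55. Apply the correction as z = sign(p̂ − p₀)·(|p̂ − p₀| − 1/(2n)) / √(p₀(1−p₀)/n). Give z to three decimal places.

Sample proportion p̂ = 202/380 = 0.53158. p̂ − p₀ = -0.018421.
Continuity correction 1/(2n) = 1/760 = 0.001316.
Corrected numerator: |-0.018421| − 0.001316 = 0.017105.
Under H₀, SE = √(p₀(1−p₀)/n) = √(0.55·0.45/380) = √0.000651316 = 0.025521.
z = −0.017105/0.025521 = -0.670.

z = -0.670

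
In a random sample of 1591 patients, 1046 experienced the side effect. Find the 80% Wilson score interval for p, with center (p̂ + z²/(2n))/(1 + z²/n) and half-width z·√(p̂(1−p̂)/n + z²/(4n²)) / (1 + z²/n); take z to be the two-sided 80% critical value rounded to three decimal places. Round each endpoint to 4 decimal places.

Here p̂ = 1046/1591 = 0.65745 and z = 1.282 (z² = 1.643524).
1 + z²/n = 1.001033.
Center = (0.65745 + 0.000517)/1.001033 = 0.65729.
Radicand: p̂(1−p̂)/n + z²/(4n²) = 0.000141553 + 0.000000162 = 0.000141715.
Half-width = z·√(radicand)/denom = 1.282·0.011904/1.001033 = 0.01525.
So the interval runs from 0.6420 to 0.6725.

(0.6420, 0.6725)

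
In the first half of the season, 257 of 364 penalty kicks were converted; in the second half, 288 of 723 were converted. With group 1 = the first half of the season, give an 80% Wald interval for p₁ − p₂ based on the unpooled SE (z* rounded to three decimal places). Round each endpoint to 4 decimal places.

(0.2692, 0.3462)

p̂₁ = 0.70604, p̂₂ = 0.39834, so the observed difference is 0.30770.
SE = √(0.000570181 + 0.000331487) = √0.000901668 = 0.030028.
For 80% confidence, z* = 1.282. Margin = 1.282·0.030028 = 0.03850.
Interval: 0.30770 ± 0.03850 → (0.2692, 0.3462).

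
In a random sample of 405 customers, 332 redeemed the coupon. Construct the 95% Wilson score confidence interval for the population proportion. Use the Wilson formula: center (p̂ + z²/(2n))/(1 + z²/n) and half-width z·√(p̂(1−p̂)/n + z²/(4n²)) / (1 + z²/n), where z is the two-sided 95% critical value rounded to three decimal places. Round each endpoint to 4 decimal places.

p̂ = 332/405 = 0.81975; z = 1.960, so z² = 3.841600.
Denominator 1 + z²/n = 1 + 3.841600/405 = 1.009485.
Center = (0.81975 + 0.004743)/1.009485 = 0.81675.
Radicand: p̂(1−p̂)/n + z²/(4n²) = 0.000364834 + 0.000005855 = 0.000370689.
Half-width = z·√(radicand)/denom = 1.960·0.019253/1.009485 = 0.03738.
CI: 0.81675 ± 0.03738 = (0.7794, 0.8541).

(0.7794, 0.8541)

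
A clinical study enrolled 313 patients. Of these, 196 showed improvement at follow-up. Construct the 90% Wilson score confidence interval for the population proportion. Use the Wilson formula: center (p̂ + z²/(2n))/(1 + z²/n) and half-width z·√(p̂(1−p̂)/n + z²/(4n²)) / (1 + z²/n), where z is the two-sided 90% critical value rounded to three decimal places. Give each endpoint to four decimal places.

(0.5803, 0.6699)

p̂ = 196/313 = 0.62620; z = 1.645, so z² = 2.706025.
Denominator 1 + z²/n = 1 + 2.706025/313 = 1.008645.
Center = (0.62620 + 0.004323)/1.008645 = 0.62512.
Radicand: p̂(1−p̂)/n + z²/(4n²) = 0.000747840 + 0.000006905 = 0.000754745.
Half-width = 1.645·√0.000754745/1.008645 = 0.04481.
Interval: 0.62512 ± 0.04481 → (0.5803, 0.6699).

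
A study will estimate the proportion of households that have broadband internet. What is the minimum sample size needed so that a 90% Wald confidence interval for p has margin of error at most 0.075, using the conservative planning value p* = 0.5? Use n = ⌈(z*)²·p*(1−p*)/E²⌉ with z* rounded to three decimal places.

For 90% confidence, z* = 1.645.
p*(1−p*) = 0.2500.
(z*)²·p*(1−p*)/E² = 2.706025·0.2500/0.005625 = 120.268.
Rounding up, n = 121.

n = 121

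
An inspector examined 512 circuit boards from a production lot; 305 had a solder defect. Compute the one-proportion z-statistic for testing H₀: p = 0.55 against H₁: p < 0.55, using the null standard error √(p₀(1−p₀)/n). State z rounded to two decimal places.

With x = 305 successes in n = 512, p̂ = 0.59570.
SE₀ = √(0.55·0.45/512) = 0.021986.
z = (0.59570 − 0.55)/0.021986 = 0.04570/0.021986 = 2.08.

z = 2.08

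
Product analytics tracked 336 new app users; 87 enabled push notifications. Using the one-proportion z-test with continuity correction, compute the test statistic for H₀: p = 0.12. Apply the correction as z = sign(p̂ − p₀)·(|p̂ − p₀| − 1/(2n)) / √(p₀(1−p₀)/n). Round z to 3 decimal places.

z = 7.753

Sample proportion p̂ = 87/336 = 0.25893. p̂ − p₀ = 0.138929.
1/(2n) = 0.001488.
Corrected numerator: |0.138929| − 0.001488 = 0.137441.
Null standard error: √(0.12·0.88/336) = √0.000314286 = 0.017728.
z = (+)0.137441/0.017728 = 7.753.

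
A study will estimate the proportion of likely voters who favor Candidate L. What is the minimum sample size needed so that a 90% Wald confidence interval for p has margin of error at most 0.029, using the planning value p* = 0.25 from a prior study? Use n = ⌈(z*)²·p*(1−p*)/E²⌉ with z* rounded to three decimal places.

z* = 1.645 at the 90% level.
p*(1−p*) = 0.1875.
Required n before rounding: 2.706025 × 0.1875 / 0.029² = 603.305.
⌈603.305⌉ = 604.

n = 604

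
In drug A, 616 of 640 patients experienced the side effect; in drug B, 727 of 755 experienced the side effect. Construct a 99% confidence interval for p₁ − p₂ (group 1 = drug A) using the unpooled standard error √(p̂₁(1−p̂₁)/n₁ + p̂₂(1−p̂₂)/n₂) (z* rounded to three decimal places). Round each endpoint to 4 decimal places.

p̂₁ = 616/640 = 0.96250, p̂₂ = 727/755 = 0.96291; p̂₁ − p̂₂ = -0.00041.
Unpooled SE = √(p̂₁(1−p̂₁)/n₁ + p̂₂(1−p̂₂)/n₂) = √(0.000056396 + 0.000047299) = 0.010183.
The 99% critical value is z* = 2.576. Margin of error = 0.02623.
CI: -0.00041 ± 0.02623 = (-0.0266, 0.0258).

(-0.0266, 0.0258)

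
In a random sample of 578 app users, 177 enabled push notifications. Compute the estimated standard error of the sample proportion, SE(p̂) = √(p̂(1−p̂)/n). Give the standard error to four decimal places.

Sample proportion p̂ = 177/578 = 0.30623.
p̂(1−p̂) = 0.212453.
Dividing by n and taking the root: √0.000367566 = 0.0192.

SE = 0.0192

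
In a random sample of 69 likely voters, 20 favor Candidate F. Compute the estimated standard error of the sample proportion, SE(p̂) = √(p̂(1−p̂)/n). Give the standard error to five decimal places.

SE = 0.05462

The sample proportion is 20/69 = 0.28986.
p̂(1−p̂) = 0.28986·0.71014 = 0.205841.
Dividing by n and taking the root: √0.002983203 = 0.05462.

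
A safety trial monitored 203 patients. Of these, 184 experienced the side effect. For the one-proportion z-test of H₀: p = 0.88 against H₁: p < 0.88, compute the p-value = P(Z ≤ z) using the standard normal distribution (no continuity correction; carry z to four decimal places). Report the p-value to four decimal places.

Sample proportion p̂ = 184/203 = 0.90640.
Under H₀, SE = √(p₀(1−p₀)/n) = √(0.88·0.12/203) = √0.000520197 = 0.022808.
z = (p̂ − p₀)/SE = (184/203 − 0.88)/0.022808 ≈ 1.1577.
p-value = P(Z ≤ z) with z = 1.1577 → 0.8765.

p-value = 0.8765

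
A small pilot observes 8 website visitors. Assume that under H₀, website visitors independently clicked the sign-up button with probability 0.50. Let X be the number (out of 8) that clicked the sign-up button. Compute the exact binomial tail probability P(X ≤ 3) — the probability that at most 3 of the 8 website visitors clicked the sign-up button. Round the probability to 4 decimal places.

P = 0.3633

X ~ Binomial(n=8, p=0.50).
P(X ≤ 3) = C(8,0)·0.50^0·0.50^8 + C(8,1)·0.50^1·0.50^7 + C(8,2)·0.50^2·0.50^6 + C(8,3)·0.50^3·0.50^5.
= 0.003906 + 0.031250 + 0.109375 + 0.218750 = 0.3633.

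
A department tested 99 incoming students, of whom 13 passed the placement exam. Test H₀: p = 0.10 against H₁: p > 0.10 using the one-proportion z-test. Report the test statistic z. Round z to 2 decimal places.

z = 1.04

The sample proportion is 13/99 = 0.13131.
Null standard error: √(0.10·0.90/99) = √0.000909091 = 0.030151.
z = (p̂ − p₀)/SE = (0.13131 − 0.10)/0.030151 = 1.04.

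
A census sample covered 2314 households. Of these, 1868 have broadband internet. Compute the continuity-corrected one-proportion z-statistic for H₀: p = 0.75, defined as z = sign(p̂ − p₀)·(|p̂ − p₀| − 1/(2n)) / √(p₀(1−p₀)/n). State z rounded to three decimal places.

With x = 1868 successes in n = 2314, p̂ = 0.80726. p̂ − p₀ = 0.057260.
1/(2n) = 0.000216.
Corrected numerator: |0.057260| − 0.000216 = 0.057044.
Under H₀, SE = √(p₀(1−p₀)/n) = √(0.75·0.25/2314) = √0.000081029 = 0.009002.
z = +0.057044/0.009002 = 6.337.

z = 6.337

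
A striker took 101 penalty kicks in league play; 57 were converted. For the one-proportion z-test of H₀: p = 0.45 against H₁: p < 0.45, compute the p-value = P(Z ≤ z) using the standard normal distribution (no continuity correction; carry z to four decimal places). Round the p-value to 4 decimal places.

p-value = 0.9896

Sample proportion p̂ = 57/101 = 0.56436.
SE₀ = √(0.45·0.55/101) = 0.049502.
z = (p̂ − p₀)/SE = (57/101 − 0.45)/0.049502 ≈ 2.3101.
From the standard normal, P(Z ≤ z) = 0.9896.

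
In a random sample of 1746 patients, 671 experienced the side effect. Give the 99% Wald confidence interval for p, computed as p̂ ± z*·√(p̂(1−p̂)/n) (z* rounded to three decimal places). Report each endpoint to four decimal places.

The sample proportion is 671/1746 = 0.38431.
SE(p̂) = √(0.38431·0.61569/1746) = 0.011641.
For 99% confidence, z* = 2.576.
Margin of error: 2.576 × 0.011641 = 0.02999.
So the interval runs from 0.3543 to 0.4143.

(0.3543, 0.4143)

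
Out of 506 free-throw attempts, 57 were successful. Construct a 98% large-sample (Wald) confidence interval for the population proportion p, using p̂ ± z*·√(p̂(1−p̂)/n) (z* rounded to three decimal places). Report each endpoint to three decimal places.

With x = 57 successes in n = 506, p̂ = 0.11265.
SE = √(p̂(1−p̂)/n) = √(0.099959/506) = 0.014055.
For 98% confidence, z* = 2.326.
Margin = 2.326·0.014055 = 0.03269.
CI: 0.11265 ± 0.03269 = (0.080, 0.145).

(0.080, 0.145)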